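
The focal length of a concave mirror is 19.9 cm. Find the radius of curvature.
R = 2|f| = 39.8 cm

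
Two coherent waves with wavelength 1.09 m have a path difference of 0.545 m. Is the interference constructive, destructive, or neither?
destructive — path difference = 0.5λ, an odd multiple of λ/2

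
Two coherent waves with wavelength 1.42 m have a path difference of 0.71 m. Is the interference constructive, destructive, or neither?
destructive — path difference = 0.5λ, an odd multiple of λ/2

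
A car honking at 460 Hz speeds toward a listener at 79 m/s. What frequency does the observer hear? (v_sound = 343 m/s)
f_obs = f·v/(v − v_s) = 597.7 Hz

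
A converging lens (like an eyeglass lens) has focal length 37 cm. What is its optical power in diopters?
P = 1/f = 2.703 D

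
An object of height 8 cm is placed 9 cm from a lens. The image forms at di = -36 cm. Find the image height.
hi = (-di/do) × ho = 32 cm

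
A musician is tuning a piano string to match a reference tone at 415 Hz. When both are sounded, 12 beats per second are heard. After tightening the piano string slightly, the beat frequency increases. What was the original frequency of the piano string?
427 Hz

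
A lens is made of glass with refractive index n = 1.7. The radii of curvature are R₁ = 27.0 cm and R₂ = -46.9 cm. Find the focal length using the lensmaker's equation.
1/f = (n − 1)(1/R₁ − 1/R₂) → f = 24.48 cm (converging lens)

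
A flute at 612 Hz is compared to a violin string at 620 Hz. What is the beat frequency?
8 Hz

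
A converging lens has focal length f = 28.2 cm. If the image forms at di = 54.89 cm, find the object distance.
1/do = 1/f − 1/di → do = 58 cm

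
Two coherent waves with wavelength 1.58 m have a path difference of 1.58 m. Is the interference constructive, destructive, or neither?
constructive — path difference = 1λ, a whole number of wavelengths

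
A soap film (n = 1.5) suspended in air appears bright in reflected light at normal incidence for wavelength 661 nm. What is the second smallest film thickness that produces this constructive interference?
2nt = (m − ½)λ with m = 2 → t = (m − ½)λ/(2n) = 330.5 nm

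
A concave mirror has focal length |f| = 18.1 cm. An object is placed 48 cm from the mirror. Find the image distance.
f = +18.1 cm (concave); 1/di = 1/f − 1/do → di = 29.06 cm (real image, in front of mirror)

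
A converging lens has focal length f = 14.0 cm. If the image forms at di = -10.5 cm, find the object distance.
1/do = 1/f − 1/di → do = 6 cm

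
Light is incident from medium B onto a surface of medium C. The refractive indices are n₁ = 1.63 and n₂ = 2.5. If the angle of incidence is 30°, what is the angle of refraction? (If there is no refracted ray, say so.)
sin θ₂ = (n₁/n₂)·sin θ₁ = 0.326 → θ₂ = 19.03°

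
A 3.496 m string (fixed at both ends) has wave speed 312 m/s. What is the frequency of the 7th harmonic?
fₙ = nv/(2L) = 312.4 Hz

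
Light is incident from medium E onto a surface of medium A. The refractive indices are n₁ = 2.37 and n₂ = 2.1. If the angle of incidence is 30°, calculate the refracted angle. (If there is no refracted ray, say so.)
sin θ₂ = (n₁/n₂)·sin θ₁ = 0.5643 → θ₂ = 34.35°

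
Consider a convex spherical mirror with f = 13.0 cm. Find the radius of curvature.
R = 2|f| = 26 cm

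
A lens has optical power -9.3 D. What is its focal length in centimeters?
f = 1/P = -10.75 cm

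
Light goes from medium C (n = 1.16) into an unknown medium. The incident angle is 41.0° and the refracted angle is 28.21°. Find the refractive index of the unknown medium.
n₂ = n₁·sin θ₁ / sin θ₂ = 1.61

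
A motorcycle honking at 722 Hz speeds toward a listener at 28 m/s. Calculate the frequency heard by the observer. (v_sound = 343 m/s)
f_obs = f·v/(v − v_s) = 786.2 Hz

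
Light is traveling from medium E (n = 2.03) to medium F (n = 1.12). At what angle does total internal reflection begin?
θc = arcsin(n₂/n₁) = 33.49°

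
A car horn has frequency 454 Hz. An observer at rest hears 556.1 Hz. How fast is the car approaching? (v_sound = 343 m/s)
v_s = v·(1 − f/f_obs) = 62.97 m/s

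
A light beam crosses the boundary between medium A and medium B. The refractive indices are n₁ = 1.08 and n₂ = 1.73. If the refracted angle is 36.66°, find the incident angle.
sin θ₁ = (n₂/n₁)·sin θ₂ → θ₁ = 73.02°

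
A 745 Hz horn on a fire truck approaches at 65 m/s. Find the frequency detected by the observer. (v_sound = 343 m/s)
f_obs = f·v/(v − v_s) = 919.2 Hz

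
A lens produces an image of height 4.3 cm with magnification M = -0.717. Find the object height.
ho = |hi|/|M| = 5.997 cm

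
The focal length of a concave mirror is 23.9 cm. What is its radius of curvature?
R = 2|f| = 47.8 cm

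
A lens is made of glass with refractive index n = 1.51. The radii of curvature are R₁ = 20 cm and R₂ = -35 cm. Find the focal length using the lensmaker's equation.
1/f = (n − 1)(1/R₁ − 1/R₂) → f = 24.96 cm (converging lens)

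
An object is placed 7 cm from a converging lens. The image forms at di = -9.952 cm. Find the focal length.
1/f = 1/do + 1/di → f = 23.6 cm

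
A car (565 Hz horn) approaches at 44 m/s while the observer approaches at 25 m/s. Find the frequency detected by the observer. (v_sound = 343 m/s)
f_obs = f·(v + v_o)/(v − v_s) = 695.4 Hz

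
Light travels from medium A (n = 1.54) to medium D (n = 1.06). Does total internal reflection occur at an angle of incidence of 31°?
θc = arcsin(n₂/n₁) = 43.5°; 31° < θc, so no — the ray refracts.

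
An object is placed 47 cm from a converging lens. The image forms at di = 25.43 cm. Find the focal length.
1/f = 1/do + 1/di → f = 16.5 cm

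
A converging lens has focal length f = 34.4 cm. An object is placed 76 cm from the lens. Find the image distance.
1/di = 1/f − 1/do → di = 62.85 cm (real image)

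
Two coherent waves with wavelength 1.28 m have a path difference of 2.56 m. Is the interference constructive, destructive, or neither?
constructive — path difference = 2λ, a whole number of wavelengths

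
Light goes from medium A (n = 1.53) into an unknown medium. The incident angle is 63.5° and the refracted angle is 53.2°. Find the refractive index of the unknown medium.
n₂ = n₁·sin θ₁ / sin θ₂ = 1.71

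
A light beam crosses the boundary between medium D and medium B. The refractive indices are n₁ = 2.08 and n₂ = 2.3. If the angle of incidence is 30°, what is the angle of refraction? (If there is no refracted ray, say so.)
sin θ₂ = (n₁/n₂)·sin θ₁ = 0.4522 → θ₂ = 26.88°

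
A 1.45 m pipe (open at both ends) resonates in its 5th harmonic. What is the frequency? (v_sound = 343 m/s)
fₙ = nv/(2L) = 591.4 Hz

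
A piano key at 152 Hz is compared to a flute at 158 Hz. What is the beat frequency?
6 Hz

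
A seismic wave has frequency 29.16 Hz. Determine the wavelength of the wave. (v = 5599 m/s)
λ = v/f = 192 m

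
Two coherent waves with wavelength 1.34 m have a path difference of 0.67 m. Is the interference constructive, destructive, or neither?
destructive — path difference = 0.5λ, an odd multiple of λ/2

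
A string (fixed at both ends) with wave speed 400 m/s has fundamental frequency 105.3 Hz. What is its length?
L = v/(2f₁) = 1.899 m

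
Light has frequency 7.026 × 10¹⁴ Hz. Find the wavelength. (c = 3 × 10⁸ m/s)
λ = c/f = 427 nm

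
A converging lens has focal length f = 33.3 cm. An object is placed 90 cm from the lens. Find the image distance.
1/di = 1/f − 1/do → di = 52.86 cm (real image)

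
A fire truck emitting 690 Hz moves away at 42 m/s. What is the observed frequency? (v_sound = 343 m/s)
f_obs = f·v/(v + v_s) = 614.7 Hz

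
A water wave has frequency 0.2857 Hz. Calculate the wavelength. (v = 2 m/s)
λ = v/f = 7 m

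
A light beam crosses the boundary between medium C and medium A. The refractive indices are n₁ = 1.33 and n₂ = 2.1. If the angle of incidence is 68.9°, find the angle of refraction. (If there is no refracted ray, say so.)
sin θ₂ = (n₁/n₂)·sin θ₁ = 0.5909 → θ₂ = 36.22°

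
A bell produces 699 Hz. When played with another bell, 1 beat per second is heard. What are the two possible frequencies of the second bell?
f₂ = 699 ± 1 Hz → 700 Hz or 698 Hz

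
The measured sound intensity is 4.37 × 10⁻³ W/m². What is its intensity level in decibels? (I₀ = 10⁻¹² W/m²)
β = 10·log₁₀(I/I₀) = 96.4 dB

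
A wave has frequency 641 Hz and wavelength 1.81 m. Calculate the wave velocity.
v = fλ = 1160 m/s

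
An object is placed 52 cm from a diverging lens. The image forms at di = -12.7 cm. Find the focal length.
1/f = 1/do + 1/di → f = -16.8 cm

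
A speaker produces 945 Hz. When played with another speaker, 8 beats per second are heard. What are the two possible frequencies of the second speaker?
f₂ = 945 ± 8 Hz → 953 Hz or 937 Hz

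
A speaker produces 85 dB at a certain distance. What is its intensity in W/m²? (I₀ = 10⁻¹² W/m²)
I = I₀·10^(β/10) = 3.16 × 10⁻⁴ W/m²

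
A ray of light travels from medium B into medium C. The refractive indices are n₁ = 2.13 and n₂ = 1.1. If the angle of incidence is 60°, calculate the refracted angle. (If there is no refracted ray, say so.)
sin θ₂ = (n₁/n₂)·sin θ₁ = 1.677 > 1, so there is no refracted ray — the light undergoes total internal reflection.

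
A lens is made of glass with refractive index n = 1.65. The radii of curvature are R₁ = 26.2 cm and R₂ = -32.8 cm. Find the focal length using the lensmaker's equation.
1/f = (n − 1)(1/R₁ − 1/R₂) → f = 22.41 cm (converging lens)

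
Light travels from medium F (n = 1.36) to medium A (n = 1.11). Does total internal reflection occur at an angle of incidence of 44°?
θc = arcsin(n₂/n₁) = 54.7°; 44° < θc, so no — the ray refracts.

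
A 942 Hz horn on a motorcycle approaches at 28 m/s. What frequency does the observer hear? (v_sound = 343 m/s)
f_obs = f·v/(v − v_s) = 1026 Hz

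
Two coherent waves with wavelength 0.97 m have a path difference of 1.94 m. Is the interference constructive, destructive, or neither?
constructive — path difference = 2λ, a whole number of wavelengths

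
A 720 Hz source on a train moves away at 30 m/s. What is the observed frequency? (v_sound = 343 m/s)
f_obs = f·v/(v + v_s) = 662.1 Hz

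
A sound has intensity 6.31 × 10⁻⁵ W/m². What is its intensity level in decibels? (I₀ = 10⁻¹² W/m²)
β = 10·log₁₀(I/I₀) = 78 dB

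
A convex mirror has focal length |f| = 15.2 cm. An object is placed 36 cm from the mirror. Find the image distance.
f = −15.2 cm (convex); 1/di = 1/f − 1/do → di = -10.69 cm (virtual image, behind mirror)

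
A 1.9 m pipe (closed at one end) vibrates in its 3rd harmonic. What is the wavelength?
λₙ = 4L/n = 2.533 m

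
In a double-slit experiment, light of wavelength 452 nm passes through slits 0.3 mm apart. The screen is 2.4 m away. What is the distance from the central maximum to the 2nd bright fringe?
y = mλL/d = 7.232 mm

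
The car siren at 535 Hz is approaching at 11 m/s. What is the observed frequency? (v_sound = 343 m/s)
f_obs = f·v/(v − v_s) = 552.7 Hz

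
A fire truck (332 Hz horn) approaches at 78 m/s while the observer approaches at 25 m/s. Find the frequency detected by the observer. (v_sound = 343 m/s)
f_obs = f·(v + v_o)/(v − v_s) = 461 Hz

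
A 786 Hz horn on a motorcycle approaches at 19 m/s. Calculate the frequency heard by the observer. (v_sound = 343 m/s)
f_obs = f·v/(v − v_s) = 832.1 Hz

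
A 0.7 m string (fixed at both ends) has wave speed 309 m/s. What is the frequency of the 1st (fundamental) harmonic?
fₙ = nv/(2L) = 220.7 Hz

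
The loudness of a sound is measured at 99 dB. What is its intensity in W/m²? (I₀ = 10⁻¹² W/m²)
I = I₀·10^(β/10) = 7.94 × 10⁻³ W/m²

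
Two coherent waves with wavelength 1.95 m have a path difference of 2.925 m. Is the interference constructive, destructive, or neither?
destructive — path difference = 1.5λ, an odd multiple of λ/2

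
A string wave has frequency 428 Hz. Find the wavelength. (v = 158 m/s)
λ = v/f = 0.3692 m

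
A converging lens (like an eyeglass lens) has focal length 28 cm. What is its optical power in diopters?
P = 1/f = 3.571 D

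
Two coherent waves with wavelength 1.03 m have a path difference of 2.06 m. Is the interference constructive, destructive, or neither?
constructive — path difference = 2λ, a whole number of wavelengths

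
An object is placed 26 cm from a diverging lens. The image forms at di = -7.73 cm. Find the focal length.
1/f = 1/do + 1/di → f = -11 cm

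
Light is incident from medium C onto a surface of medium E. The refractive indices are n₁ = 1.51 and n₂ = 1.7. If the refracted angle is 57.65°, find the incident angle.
sin θ₁ = (n₂/n₁)·sin θ₂ → θ₁ = 72.01°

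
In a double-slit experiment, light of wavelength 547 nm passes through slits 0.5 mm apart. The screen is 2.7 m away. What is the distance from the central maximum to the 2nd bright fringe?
y = mλL/d = 5.908 mm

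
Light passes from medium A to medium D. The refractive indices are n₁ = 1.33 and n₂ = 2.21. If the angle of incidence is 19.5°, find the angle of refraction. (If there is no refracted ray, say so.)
sin θ₂ = (n₁/n₂)·sin θ₁ = 0.2009 → θ₂ = 11.59°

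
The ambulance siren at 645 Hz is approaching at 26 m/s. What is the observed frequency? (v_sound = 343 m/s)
f_obs = f·v/(v − v_s) = 697.9 Hz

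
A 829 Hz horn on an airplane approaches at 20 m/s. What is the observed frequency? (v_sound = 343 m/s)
f_obs = f·v/(v − v_s) = 880.3 Hz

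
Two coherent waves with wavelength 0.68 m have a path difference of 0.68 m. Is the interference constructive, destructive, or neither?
constructive — path difference = 1λ, a whole number of wavelengths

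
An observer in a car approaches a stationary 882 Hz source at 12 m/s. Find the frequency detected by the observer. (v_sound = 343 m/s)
f_obs = f·(v + v_o)/v = 912.9 Hz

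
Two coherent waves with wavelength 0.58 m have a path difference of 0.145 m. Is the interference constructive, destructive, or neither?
neither (partial) — path difference = 0.25λ, neither a whole number of wavelengths nor an odd multiple of λ/2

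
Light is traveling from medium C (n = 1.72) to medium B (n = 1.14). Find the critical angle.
θc = arcsin(n₂/n₁) = 41.51°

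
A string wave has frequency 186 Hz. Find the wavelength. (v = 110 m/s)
λ = v/f = 0.5914 m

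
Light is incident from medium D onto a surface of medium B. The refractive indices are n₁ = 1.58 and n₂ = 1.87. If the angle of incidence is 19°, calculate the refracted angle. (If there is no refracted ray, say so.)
sin θ₂ = (n₁/n₂)·sin θ₁ = 0.2751 → θ₂ = 15.97°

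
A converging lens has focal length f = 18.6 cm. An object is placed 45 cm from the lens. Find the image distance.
1/di = 1/f − 1/do → di = 31.7 cm (real image)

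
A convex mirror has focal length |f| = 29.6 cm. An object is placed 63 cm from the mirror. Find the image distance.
f = −29.6 cm (convex); 1/di = 1/f − 1/do → di = -20.14 cm (virtual image, behind mirror)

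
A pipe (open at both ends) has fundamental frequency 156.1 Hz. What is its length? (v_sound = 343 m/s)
L = v/(2f₁) = 1.099 m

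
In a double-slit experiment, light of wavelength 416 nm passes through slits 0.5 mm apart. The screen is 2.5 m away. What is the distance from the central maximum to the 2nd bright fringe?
y = mλL/d = 4.16 mm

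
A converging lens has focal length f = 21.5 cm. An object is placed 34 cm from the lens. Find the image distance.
1/di = 1/f − 1/do → di = 58.48 cm (real image)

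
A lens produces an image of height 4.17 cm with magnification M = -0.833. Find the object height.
ho = |hi|/|M| = 5.006 cm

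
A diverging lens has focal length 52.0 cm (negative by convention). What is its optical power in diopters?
P = 1/f = -1.923 D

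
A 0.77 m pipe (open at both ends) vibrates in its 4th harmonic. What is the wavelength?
λₙ = 2L/n = 0.385 m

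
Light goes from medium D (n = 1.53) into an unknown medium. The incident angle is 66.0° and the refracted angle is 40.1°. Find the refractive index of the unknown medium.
n₂ = n₁·sin θ₁ / sin θ₂ = 2.17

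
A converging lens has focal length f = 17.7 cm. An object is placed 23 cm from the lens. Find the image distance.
1/di = 1/f − 1/do → di = 76.81 cm (real image)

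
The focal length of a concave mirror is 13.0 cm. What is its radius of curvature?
R = 2|f| = 26 cm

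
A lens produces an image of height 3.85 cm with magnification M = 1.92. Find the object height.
ho = |hi|/|M| = 2.005 cm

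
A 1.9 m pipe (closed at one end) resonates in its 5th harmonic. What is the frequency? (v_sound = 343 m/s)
fₙ = nv/(4L) = 225.7 Hz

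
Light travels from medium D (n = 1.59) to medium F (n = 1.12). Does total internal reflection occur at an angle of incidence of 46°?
θc = arcsin(n₂/n₁) = 44.78°; 46° > θc, so yes — total internal reflection.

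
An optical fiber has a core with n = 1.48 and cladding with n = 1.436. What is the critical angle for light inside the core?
θc = arcsin(n_cladding/n_core) = 75.99°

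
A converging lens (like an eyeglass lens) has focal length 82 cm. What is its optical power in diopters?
P = 1/f = 1.22 D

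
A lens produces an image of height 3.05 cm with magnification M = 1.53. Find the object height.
ho = |hi|/|M| = 1.993 cm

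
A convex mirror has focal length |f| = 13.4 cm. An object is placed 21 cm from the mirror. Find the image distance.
f = −13.4 cm (convex); 1/di = 1/f − 1/do → di = -8.18 cm (virtual image, behind mirror)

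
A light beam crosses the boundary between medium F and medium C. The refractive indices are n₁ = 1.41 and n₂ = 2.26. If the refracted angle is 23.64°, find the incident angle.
sin θ₁ = (n₂/n₁)·sin θ₂ → θ₁ = 39.99°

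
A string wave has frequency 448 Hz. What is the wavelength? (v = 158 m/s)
λ = v/f = 0.3527 m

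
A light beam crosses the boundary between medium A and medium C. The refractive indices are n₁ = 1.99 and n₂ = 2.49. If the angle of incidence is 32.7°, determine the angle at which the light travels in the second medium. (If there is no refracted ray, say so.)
sin θ₂ = (n₁/n₂)·sin θ₁ = 0.4318 → θ₂ = 25.58°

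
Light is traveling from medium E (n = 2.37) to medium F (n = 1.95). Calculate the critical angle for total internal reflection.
θc = arcsin(n₂/n₁) = 55.36°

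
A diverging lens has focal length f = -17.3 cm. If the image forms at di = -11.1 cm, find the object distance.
1/do = 1/f − 1/di → do = 30.97 cm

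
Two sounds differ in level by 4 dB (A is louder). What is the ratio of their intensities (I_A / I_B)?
I_A/I_B = 10^(Δβ/10) = 2.512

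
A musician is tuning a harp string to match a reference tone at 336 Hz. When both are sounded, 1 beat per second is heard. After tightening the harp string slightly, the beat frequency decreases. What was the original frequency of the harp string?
335 Hz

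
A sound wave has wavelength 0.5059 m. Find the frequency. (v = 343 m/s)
f = v/λ = 678 Hz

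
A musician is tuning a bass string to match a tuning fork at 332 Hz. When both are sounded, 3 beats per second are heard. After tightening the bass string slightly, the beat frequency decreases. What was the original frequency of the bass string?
329 Hz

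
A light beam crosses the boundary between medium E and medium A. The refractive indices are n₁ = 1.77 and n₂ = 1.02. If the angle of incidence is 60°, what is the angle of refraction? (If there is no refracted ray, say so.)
sin θ₂ = (n₁/n₂)·sin θ₁ = 1.503 > 1, so there is no refracted ray — the light undergoes total internal reflection.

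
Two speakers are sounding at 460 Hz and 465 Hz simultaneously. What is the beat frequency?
5 Hz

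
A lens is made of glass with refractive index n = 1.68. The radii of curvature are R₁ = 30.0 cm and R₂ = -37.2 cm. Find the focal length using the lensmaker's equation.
1/f = (n − 1)(1/R₁ − 1/R₂) → f = 24.42 cm (converging lens)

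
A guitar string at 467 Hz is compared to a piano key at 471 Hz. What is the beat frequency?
4 Hz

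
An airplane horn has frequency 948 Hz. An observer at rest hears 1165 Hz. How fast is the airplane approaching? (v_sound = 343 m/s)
v_s = v·(1 − f/f_obs) = 63.89 m/s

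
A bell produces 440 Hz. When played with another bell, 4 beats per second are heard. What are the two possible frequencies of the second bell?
f₂ = 440 ± 4 Hz → 444 Hz or 436 Hz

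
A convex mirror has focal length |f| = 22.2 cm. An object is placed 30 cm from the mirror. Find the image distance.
f = −22.2 cm (convex); 1/di = 1/f − 1/do → di = -12.76 cm (virtual image, behind mirror)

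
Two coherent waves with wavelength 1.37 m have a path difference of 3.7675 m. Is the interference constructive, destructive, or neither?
neither (partial) — path difference = 2.75λ, neither a whole number of wavelengths nor an odd multiple of λ/2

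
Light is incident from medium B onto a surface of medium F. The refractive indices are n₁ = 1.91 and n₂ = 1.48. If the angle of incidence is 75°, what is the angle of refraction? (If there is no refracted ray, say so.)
sin θ₂ = (n₁/n₂)·sin θ₁ = 1.247 > 1, so there is no refracted ray — the light undergoes total internal reflection.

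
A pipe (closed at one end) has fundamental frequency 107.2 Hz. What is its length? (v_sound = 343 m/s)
L = v/(4f₁) = 0.7999 m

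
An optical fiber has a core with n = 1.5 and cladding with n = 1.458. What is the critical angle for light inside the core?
θc = arcsin(n_cladding/n_core) = 76.41°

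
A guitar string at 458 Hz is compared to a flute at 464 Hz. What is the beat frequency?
6 Hz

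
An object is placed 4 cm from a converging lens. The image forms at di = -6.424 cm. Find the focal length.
1/f = 1/do + 1/di → f = 10.6 cm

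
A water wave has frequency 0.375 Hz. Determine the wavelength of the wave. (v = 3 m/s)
λ = v/f = 8 m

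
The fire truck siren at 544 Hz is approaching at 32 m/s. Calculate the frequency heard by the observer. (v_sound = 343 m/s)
f_obs = f·v/(v − v_s) = 600 Hz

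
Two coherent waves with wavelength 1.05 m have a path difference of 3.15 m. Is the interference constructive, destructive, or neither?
constructive — path difference = 3λ, a whole number of wavelengths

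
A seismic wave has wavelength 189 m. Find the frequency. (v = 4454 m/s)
f = v/λ = 23.57 Hz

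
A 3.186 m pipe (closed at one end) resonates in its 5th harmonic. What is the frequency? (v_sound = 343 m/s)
fₙ = nv/(4L) = 134.6 Hz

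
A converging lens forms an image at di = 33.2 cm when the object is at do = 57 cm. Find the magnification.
M = −di/do = -0.5825 (inverted image)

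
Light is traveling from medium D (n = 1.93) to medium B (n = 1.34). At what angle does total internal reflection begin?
θc = arcsin(n₂/n₁) = 43.97°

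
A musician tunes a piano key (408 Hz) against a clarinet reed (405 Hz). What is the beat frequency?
3 Hz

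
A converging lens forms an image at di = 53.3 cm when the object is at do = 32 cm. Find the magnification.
M = −di/do = -1.666 (inverted image)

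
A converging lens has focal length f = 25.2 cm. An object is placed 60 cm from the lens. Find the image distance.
1/di = 1/f − 1/do → di = 43.45 cm (real image)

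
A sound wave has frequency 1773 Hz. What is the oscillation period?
T = 1/f = 5.640 × 10⁻⁴ s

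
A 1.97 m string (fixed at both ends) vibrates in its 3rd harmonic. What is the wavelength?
λₙ = 2L/n = 1.313 m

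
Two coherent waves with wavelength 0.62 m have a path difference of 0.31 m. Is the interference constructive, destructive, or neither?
destructive — path difference = 0.5λ, an odd multiple of λ/2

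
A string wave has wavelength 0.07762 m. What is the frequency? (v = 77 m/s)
f = v/λ = 992 Hz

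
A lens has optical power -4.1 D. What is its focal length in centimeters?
f = 1/P = -24.39 cm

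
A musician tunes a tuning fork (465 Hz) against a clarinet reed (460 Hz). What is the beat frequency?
5 Hz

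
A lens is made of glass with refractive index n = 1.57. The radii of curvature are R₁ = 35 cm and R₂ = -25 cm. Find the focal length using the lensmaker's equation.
1/f = (n − 1)(1/R₁ − 1/R₂) → f = 25.58 cm (converging lens)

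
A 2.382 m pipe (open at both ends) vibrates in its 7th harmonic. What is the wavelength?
λₙ = 2L/n = 0.6806 m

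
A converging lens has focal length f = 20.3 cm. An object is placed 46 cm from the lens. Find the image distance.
1/di = 1/f − 1/do → di = 36.33 cm (real image)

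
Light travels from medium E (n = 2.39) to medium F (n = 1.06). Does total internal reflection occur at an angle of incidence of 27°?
θc = arcsin(n₂/n₁) = 26.33°; 27° > θc, so yes — total internal reflection.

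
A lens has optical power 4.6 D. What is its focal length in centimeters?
f = 1/P = 21.74 cm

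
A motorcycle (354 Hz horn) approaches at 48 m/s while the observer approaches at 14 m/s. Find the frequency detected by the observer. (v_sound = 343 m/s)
f_obs = f·(v + v_o)/(v − v_s) = 428.4 Hz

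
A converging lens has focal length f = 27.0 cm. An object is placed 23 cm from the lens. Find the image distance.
1/di = 1/f − 1/do → di = -155.2 cm (virtual image)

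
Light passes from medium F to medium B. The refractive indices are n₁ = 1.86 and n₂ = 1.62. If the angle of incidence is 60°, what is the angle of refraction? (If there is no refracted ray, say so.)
sin θ₂ = (n₁/n₂)·sin θ₁ = 0.9943 → θ₂ = 83.89°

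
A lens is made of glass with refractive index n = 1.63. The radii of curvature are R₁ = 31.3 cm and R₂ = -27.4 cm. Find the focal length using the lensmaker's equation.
1/f = (n − 1)(1/R₁ − 1/R₂) → f = 23.19 cm (converging lens)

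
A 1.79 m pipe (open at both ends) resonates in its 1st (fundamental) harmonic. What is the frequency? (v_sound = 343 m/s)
fₙ = nv/(2L) = 95.81 Hz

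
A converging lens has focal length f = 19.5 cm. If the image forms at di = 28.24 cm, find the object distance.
1/do = 1/f − 1/di → do = 63.01 cm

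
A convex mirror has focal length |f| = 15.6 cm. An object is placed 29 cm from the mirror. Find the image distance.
f = −15.6 cm (convex); 1/di = 1/f − 1/do → di = -10.14 cm (virtual image, behind mirror)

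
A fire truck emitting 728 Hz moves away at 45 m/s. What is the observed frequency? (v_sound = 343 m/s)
f_obs = f·v/(v + v_s) = 643.6 Hz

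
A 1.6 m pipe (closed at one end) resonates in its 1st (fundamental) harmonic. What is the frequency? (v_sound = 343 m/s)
fₙ = nv/(4L) = 53.59 Hz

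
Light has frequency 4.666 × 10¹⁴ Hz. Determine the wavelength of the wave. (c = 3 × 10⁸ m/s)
λ = c/f = 642.9 nm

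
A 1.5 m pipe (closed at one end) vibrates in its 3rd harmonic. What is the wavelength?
λₙ = 4L/n = 2 m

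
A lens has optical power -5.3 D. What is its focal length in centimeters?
f = 1/P = -18.87 cm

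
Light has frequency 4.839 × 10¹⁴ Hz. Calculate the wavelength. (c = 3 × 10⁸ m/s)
λ = c/f = 620 nm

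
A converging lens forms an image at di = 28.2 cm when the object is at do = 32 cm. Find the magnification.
M = −di/do = -0.8812 (inverted image)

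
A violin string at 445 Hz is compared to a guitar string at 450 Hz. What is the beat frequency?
5 Hz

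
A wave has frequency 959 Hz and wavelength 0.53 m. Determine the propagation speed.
v = fλ = 508.3 m/s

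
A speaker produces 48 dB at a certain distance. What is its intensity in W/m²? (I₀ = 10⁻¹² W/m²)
I = I₀·10^(β/10) = 6.31 × 10⁻⁸ W/m²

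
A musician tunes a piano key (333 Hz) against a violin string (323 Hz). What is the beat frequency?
10 Hz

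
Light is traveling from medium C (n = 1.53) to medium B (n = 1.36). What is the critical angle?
θc = arcsin(n₂/n₁) = 62.73°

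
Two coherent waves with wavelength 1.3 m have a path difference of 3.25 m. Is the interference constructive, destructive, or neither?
destructive — path difference = 2.5λ, an odd multiple of λ/2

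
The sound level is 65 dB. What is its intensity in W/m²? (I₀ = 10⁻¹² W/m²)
I = I₀·10^(β/10) = 3.16 × 10⁻⁶ W/m²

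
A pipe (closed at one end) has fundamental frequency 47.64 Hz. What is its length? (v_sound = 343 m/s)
L = v/(4f₁) = 1.8 m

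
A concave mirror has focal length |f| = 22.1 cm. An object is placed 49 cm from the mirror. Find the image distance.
f = +22.1 cm (concave); 1/di = 1/f − 1/do → di = 40.26 cm (real image, in front of mirror)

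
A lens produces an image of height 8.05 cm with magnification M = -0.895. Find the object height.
ho = |hi|/|M| = 8.994 cm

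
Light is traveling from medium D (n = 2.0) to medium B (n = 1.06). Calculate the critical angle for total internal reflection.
θc = arcsin(n₂/n₁) = 32.01°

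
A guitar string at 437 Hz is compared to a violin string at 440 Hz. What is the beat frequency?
3 Hz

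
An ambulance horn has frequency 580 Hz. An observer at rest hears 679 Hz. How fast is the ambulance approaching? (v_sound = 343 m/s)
v_s = v·(1 − f/f_obs) = 50.01 m/s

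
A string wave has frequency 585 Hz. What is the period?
T = 1/f = 0.001709 s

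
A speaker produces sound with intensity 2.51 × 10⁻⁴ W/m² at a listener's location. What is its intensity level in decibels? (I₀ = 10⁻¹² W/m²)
β = 10·log₁₀(I/I₀) = 84 dB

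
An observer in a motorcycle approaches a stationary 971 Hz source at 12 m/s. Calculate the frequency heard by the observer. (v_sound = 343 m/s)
f_obs = f·(v + v_o)/v = 1005 Hz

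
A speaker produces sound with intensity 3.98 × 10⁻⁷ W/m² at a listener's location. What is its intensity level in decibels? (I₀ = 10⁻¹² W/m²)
β = 10·log₁₀(I/I₀) = 56 dB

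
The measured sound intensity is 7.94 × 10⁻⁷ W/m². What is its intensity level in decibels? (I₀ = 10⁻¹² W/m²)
β = 10·log₁₀(I/I₀) = 59 dB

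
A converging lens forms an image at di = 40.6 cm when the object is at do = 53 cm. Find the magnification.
M = −di/do = -0.766 (inverted image)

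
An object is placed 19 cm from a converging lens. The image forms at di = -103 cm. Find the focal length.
1/f = 1/do + 1/di → f = 23.3 cm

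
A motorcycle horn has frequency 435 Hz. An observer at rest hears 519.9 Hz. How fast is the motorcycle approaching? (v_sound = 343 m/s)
v_s = v·(1 − f/f_obs) = 56.01 m/s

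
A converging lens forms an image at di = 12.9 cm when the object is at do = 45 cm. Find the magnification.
M = −di/do = -0.2867 (inverted image)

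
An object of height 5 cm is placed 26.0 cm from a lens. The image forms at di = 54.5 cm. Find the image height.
hi = (-di/do) × ho = -10.48 cm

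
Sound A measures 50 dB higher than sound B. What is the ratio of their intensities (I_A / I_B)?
I_A/I_B = 10^(Δβ/10) = 100000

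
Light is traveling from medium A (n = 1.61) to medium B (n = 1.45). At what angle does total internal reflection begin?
θc = arcsin(n₂/n₁) = 64.24°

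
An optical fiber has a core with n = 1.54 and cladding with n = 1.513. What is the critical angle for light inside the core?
θc = arcsin(n_cladding/n_core) = 79.26°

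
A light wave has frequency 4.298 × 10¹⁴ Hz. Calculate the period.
T = 1/f = 2.327 × 10⁻¹⁵ s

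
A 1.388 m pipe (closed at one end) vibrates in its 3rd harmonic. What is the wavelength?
λₙ = 4L/n = 1.851 m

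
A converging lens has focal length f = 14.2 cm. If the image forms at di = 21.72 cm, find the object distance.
1/do = 1/f − 1/di → do = 41.01 cm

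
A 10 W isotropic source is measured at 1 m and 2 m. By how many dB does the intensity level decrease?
Δβ = 20·log₁₀(r₂/r₁) = 6.021 dB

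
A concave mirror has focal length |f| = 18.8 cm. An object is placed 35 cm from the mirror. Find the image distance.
f = +18.8 cm (concave); 1/di = 1/f − 1/do → di = 40.62 cm (real image, in front of mirror)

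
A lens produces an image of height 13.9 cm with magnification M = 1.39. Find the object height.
ho = |hi|/|M| = 10 cm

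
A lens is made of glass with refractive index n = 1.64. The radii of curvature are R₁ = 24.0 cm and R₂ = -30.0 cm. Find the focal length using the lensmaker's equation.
1/f = (n − 1)(1/R₁ − 1/R₂) → f = 20.83 cm (converging lens)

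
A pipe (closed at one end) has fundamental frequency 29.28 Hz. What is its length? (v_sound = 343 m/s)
L = v/(4f₁) = 2.929 m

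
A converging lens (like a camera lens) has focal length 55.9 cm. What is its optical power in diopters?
P = 1/f = 1.789 D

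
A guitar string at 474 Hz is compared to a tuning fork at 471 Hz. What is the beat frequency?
3 Hz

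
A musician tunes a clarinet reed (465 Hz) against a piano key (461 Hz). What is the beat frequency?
4 Hz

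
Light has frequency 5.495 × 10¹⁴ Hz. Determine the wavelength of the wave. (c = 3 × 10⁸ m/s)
λ = c/f = 546 nm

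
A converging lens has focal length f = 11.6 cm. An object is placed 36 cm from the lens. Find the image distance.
1/di = 1/f − 1/do → di = 17.11 cm (real image)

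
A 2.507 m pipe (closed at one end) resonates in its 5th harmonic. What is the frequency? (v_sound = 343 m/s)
fₙ = nv/(4L) = 171 Hz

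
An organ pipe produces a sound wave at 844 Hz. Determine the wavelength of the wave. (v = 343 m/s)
λ = v/f = 0.4064 m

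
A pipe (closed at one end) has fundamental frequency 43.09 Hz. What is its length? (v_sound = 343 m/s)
L = v/(4f₁) = 1.99 m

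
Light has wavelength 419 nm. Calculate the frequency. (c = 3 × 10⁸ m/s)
f = c/λ = 7.160 × 10¹⁴ Hz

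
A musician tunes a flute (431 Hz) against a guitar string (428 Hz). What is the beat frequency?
3 Hz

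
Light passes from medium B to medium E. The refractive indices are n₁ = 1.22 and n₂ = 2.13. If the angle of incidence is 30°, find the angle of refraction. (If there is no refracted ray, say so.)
sin θ₂ = (n₁/n₂)·sin θ₁ = 0.2864 → θ₂ = 16.64°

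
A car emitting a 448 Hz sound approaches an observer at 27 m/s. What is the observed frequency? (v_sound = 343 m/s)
f_obs = f·v/(v − v_s) = 486.3 Hz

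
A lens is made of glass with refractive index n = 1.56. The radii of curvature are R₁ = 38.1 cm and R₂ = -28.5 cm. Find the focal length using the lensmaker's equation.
1/f = (n − 1)(1/R₁ − 1/R₂) → f = 29.11 cm (converging lens)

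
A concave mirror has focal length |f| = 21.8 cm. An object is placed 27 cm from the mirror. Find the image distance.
f = +21.8 cm (concave); 1/di = 1/f − 1/do → di = 113.2 cm (real image, in front of mirror)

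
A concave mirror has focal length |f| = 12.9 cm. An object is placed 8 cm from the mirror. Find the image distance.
f = +12.9 cm (concave); 1/di = 1/f − 1/do → di = -21.06 cm (virtual image, behind mirror)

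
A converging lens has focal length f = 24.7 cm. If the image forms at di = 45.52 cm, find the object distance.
1/do = 1/f − 1/di → do = 54 cm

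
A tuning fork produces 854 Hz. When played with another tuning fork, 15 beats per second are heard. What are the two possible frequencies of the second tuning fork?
f₂ = 854 ± 15 Hz → 869 Hz or 839 Hz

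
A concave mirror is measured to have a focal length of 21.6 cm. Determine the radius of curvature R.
R = 2|f| = 43.2 cm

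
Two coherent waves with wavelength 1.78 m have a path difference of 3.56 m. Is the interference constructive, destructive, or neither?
constructive — path difference = 2λ, a whole number of wavelengths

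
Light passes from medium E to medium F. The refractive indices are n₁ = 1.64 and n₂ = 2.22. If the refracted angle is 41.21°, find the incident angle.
sin θ₁ = (n₂/n₁)·sin θ₂ → θ₁ = 63.1°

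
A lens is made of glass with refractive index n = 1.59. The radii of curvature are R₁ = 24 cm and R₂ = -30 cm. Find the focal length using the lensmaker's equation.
1/f = (n − 1)(1/R₁ − 1/R₂) → f = 22.6 cm (converging lens)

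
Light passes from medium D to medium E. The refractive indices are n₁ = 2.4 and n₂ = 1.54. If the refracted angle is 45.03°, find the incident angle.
sin θ₁ = (n₂/n₁)·sin θ₂ → θ₁ = 27°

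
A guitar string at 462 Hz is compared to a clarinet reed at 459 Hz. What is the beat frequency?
3 Hz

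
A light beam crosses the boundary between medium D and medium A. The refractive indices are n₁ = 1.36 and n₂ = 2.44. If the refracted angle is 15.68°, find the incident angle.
sin θ₁ = (n₂/n₁)·sin θ₂ → θ₁ = 29.01°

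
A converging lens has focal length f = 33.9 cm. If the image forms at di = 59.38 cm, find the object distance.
1/do = 1/f − 1/di → do = 79 cm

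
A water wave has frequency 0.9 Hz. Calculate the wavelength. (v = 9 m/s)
λ = v/f = 10 m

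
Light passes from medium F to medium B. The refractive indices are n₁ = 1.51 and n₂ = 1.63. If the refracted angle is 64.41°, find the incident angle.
sin θ₁ = (n₂/n₁)·sin θ₂ → θ₁ = 76.8°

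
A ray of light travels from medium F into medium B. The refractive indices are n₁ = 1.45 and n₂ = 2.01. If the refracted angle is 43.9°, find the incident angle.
sin θ₁ = (n₂/n₁)·sin θ₂ → θ₁ = 73.99°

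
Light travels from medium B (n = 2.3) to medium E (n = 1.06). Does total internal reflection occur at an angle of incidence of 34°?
θc = arcsin(n₂/n₁) = 27.44°; 34° > θc, so yes — total internal reflection.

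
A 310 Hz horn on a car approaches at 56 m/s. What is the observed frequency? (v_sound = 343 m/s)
f_obs = f·v/(v − v_s) = 370.5 Hz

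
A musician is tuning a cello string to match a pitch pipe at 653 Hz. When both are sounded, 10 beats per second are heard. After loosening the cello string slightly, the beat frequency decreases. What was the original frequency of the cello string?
663 Hz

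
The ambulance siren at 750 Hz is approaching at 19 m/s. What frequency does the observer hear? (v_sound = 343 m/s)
f_obs = f·v/(v − v_s) = 794 Hz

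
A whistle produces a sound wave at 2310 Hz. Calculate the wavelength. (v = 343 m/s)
λ = v/f = 0.1485 m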